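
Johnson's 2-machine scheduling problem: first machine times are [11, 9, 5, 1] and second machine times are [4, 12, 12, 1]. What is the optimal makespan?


Apply Johnson's rule:
  Group 1 (a <= b): [(4, 1, 1), (3, 5, 12), (2, 9, 12)]
  Group 2 (a > b): [(1, 11, 4)]
Optimal job order: [4, 3, 2, 1]
Schedule:
  Job 4: M1 done at 1, M2 done at 2
  Job 3: M1 done at 6, M2 done at 18
  Job 2: M1 done at 15, M2 done at 30
  Job 1: M1 done at 26, M2 done at 34
Makespan = 34

34


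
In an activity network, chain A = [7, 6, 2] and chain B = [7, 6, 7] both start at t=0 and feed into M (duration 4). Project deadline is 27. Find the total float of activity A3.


Forward pass: ES(A3) = sum of predecessors on chain A = 13
EF = ES + duration = 13 + 2 = 15
Backward pass: LF(M) = deadline = 27; LS(M) = 27 - 4 = 23
LF(A3) = LS(M) - sum(successors on chain A) = 23 - 0 = 23
LS = LF - duration = 23 - 2 = 21
Total float = LS - ES = 21 - 13 = 8

8


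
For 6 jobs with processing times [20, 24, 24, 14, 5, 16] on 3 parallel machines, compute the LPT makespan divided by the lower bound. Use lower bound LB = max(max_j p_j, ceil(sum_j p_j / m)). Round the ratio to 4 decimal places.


LPT order: [24, 24, 20, 16, 14, 5]
Machine loads after assignment: [38, 29, 36]
LPT makespan = 38
Lower bound = max(max_job, ceil(total/3)) = max(24, 35) = 35
Ratio = 38 / 35 = 1.0857

1.0857


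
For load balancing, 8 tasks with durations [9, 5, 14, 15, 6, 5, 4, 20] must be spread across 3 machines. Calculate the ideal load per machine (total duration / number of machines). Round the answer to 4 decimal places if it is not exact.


Total processing time = 9 + 5 + 14 + 15 + 6 + 5 + 4 + 20 = 78
Number of machines = 3
Ideal balanced load = 78 / 3 = 26.0

26.0


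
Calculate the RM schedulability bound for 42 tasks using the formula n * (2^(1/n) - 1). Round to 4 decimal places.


Compute 2^(1/42) = 1.0166404394
Subtract 1: 1.0166404394 - 1 = 0.0166404394
Multiply by n: 42 * 0.0166404394 = 0.6988984548
Round to 4 dp: 0.6989

0.6989


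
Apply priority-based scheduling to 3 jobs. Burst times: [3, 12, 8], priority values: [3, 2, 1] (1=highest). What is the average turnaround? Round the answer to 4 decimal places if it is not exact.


Sort by priority (ascending = highest first):
Order: [(1, 8), (2, 12), (3, 3)]
Completion times:
  Priority 1, burst=8, C=8
  Priority 2, burst=12, C=20
  Priority 3, burst=3, C=23
Average turnaround = 51/3 = 17.0

17.0


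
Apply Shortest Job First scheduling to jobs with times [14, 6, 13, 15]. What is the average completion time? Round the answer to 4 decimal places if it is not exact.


SJF order (ascending): [6, 13, 14, 15]
Completion times:
  Job 1: burst=6, C=6
  Job 2: burst=13, C=19
  Job 3: burst=14, C=33
  Job 4: burst=15, C=48
Average completion = 106/4 = 26.5

26.5


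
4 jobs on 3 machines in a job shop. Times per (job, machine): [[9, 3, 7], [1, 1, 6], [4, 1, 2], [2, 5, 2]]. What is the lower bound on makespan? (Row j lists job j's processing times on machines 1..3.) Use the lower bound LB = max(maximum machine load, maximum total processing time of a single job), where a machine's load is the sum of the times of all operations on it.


Machine loads:
  Machine 1: 9 + 1 + 4 + 2 = 16
  Machine 2: 3 + 1 + 1 + 5 = 10
  Machine 3: 7 + 6 + 2 + 2 = 17
Max machine load = 17
Job totals:
  Job 1: 19
  Job 2: 8
  Job 3: 7
  Job 4: 9
Max job total = 19
Lower bound = max(17, 19) = 19

19


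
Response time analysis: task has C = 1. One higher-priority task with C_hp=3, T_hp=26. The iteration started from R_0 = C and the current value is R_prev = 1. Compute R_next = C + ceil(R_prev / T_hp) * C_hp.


R_next = C + ceil(R_prev / T_hp) * C_hp
ceil(1 / 26) = ceil(0.0385) = 1
Interference = 1 * 3 = 3
R_next = 1 + 3 = 4

4


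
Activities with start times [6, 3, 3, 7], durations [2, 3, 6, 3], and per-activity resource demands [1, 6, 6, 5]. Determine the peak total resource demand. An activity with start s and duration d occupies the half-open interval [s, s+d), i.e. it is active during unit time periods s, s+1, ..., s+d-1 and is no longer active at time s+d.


Each activity i is active on [start_i, start_i + duration_i).
Compute total resource usage per time slot:
  t=0: active resources = [], total = 0
  t=1: active resources = [], total = 0
  t=2: active resources = [], total = 0
  t=3: active resources = [6, 6], total = 12
  t=4: active resources = [6, 6], total = 12
  t=5: active resources = [6, 6], total = 12
  t=6: active resources = [1, 6], total = 7
  t=7: active resources = [1, 6, 5], total = 12
  t=8: active resources = [6, 5], total = 11
  t=9: active resources = [5], total = 5
Peak resource demand = 12

12


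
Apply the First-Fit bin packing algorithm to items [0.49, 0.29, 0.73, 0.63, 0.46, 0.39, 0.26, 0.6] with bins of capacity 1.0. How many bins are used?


Place items sequentially using First-Fit:
  Item 0.49 -> new Bin 1
  Item 0.29 -> Bin 1 (now 0.78)
  Item 0.73 -> new Bin 2
  Item 0.63 -> new Bin 3
  Item 0.46 -> new Bin 4
  Item 0.39 -> Bin 4 (now 0.85)
  Item 0.26 -> Bin 2 (now 0.99)
  Item 0.6 -> new Bin 5
Total bins used = 5

5


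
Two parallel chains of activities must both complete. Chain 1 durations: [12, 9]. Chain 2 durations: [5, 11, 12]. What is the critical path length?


Path A total = 12 + 9 = 21
Path B total = 5 + 11 + 12 = 28
Critical path = longest path = max(21, 28) = 28

28


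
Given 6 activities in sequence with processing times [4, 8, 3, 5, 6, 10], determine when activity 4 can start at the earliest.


Activity 4 starts after activities 1 through 3 complete.
Predecessor durations: [4, 8, 3]
ES = 4 + 8 + 3 = 15

15


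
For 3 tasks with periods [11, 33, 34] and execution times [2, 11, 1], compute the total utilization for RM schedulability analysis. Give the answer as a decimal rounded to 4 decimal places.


Compute individual utilizations (exact fractions):
  Task 1: C/T = 2/11 (approx. 0.1818)
  Task 2: C/T = 11/33 = 1/3 (approx. 0.3333)
  Task 3: C/T = 1/34 (approx. 0.0294)
Total utilization U = 2/11 + 1/3 + 1/34 = 611/1122
Rounded to 4 decimal places: U = 0.5446
RM (Liu & Layland) bound for 3 tasks = 0.779763; compare with U = 611/1122 (approx. 0.544563)
U <= bound, so schedulable by RM sufficient condition.

0.5446


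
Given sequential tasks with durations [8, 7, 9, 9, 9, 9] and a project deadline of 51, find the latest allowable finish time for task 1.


LF(activity 1) = deadline - sum of successor durations
Successors: activities 2 through 6 with durations [7, 9, 9, 9, 9]
Sum of successor durations = 43
LF = 51 - 43 = 8

8


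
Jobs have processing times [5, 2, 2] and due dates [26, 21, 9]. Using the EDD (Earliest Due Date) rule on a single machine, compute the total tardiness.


Sort by due date (EDD order): [(2, 9), (2, 21), (5, 26)]
Compute completion times and tardiness:
  Job 1: p=2, d=9, C=2, tardiness=max(0,2-9)=0
  Job 2: p=2, d=21, C=4, tardiness=max(0,4-21)=0
  Job 3: p=5, d=26, C=9, tardiness=max(0,9-26)=0
Total tardiness = 0

0


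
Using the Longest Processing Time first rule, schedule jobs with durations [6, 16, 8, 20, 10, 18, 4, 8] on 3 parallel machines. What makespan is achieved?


Sort jobs in decreasing order (LPT): [20, 18, 16, 10, 8, 8, 6, 4]
Assign each job to the least loaded machine:
  Machine 1: jobs [20, 8], load = 28
  Machine 2: jobs [18, 8, 6], load = 32
  Machine 3: jobs [16, 10, 4], load = 30
Makespan = max load = 32

32


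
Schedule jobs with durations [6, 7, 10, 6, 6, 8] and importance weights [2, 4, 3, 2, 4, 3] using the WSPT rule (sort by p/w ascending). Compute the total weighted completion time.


Compute p/w ratios and sort ascending (WSPT): [(6, 4), (7, 4), (8, 3), (6, 2), (6, 2), (10, 3)]
Compute weighted completion times:
  Job (p=6,w=4): C=6, w*C=4*6=24
  Job (p=7,w=4): C=13, w*C=4*13=52
  Job (p=8,w=3): C=21, w*C=3*21=63
  Job (p=6,w=2): C=27, w*C=2*27=54
  Job (p=6,w=2): C=33, w*C=2*33=66
  Job (p=10,w=3): C=43, w*C=3*43=129
Total weighted completion time = 388

388


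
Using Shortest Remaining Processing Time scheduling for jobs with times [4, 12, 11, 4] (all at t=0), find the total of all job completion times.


Since all jobs arrive at t=0, SRPT equals SPT ordering.
SPT order: [4, 4, 11, 12]
Completion times:
  Job 1: p=4, C=4
  Job 2: p=4, C=8
  Job 3: p=11, C=19
  Job 4: p=12, C=31
Total completion time = 4 + 8 + 19 + 31 = 62

62


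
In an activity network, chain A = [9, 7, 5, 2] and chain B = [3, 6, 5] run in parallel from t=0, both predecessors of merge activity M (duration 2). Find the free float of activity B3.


ES(B3) = sum of predecessors on chain B = 9
EF(B3) = ES + duration = 9 + 5 = 14
Successor of B3 is M. ES(M) = max(sum(A), sum(B)) = max(23, 14) = 23
Free float = ES(successor) - EF(current) = 23 - 14 = 9

9


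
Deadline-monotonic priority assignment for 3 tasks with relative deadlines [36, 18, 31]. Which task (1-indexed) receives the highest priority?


Sort tasks by relative deadline (ascending):
  Task 2: deadline = 18
  Task 3: deadline = 31
  Task 1: deadline = 36
Priority order (highest first): [2, 3, 1]
Highest priority task = 2

2


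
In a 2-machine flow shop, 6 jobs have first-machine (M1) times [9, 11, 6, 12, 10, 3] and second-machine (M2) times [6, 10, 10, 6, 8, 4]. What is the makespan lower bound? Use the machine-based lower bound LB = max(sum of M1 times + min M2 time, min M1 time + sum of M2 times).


LB1 = sum(M1 times) + min(M2 times) = 51 + 4 = 55
LB2 = min(M1 times) + sum(M2 times) = 3 + 44 = 47
Lower bound = max(LB1, LB2) = max(55, 47) = 55

55


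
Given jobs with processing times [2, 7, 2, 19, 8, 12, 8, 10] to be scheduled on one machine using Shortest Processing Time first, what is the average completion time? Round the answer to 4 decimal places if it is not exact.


Sort jobs by processing time (SPT order): [2, 2, 7, 8, 8, 10, 12, 19]
Compute completion times sequentially:
  Job 1: processing = 2, completes at 2
  Job 2: processing = 2, completes at 4
  Job 3: processing = 7, completes at 11
  Job 4: processing = 8, completes at 19
  Job 5: processing = 8, completes at 27
  Job 6: processing = 10, completes at 37
  Job 7: processing = 12, completes at 49
  Job 8: processing = 19, completes at 68
Sum of completion times = 217
Average completion time = 217/8 = 27.125

27.125


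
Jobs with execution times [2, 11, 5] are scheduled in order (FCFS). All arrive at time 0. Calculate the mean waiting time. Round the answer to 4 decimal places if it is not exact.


FCFS order (as given): [2, 11, 5]
Waiting times:
  Job 1: wait = 0
  Job 2: wait = 2
  Job 3: wait = 13
Sum of waiting times = 15
Average waiting time = 15/3 = 5.0

5.0


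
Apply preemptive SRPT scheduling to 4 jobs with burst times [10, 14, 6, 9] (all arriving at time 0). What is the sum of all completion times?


Since all jobs arrive at t=0, SRPT equals SPT ordering.
SPT order: [6, 9, 10, 14]
Completion times:
  Job 1: p=6, C=6
  Job 2: p=9, C=15
  Job 3: p=10, C=25
  Job 4: p=14, C=39
Total completion time = 6 + 15 + 25 + 39 = 85

85


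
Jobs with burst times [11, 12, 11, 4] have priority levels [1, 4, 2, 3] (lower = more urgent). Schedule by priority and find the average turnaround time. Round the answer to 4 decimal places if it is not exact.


Sort by priority (ascending = highest first):
Order: [(1, 11), (2, 11), (3, 4), (4, 12)]
Completion times:
  Priority 1, burst=11, C=11
  Priority 2, burst=11, C=22
  Priority 3, burst=4, C=26
  Priority 4, burst=12, C=38
Average turnaround = 97/4 = 24.25

24.25


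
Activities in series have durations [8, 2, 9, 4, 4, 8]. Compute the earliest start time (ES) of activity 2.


Activity 2 starts after activities 1 through 1 complete.
Predecessor durations: [8]
ES = 8 = 8

8


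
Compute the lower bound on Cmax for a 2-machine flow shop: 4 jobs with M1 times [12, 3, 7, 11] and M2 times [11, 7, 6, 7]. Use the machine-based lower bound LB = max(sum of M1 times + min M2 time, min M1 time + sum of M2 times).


LB1 = sum(M1 times) + min(M2 times) = 33 + 6 = 39
LB2 = min(M1 times) + sum(M2 times) = 3 + 31 = 34
Lower bound = max(LB1, LB2) = max(39, 34) = 39

39


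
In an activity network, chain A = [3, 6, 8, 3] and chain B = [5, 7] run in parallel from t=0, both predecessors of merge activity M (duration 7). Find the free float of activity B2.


ES(B2) = sum of predecessors on chain B = 5
EF(B2) = ES + duration = 5 + 7 = 12
Successor of B2 is M. ES(M) = max(sum(A), sum(B)) = max(20, 12) = 20
Free float = ES(successor) - EF(current) = 20 - 12 = 8

8


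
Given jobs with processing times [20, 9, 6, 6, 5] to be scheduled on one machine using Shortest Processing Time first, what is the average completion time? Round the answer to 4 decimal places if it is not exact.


Sort jobs by processing time (SPT order): [5, 6, 6, 9, 20]
Compute completion times sequentially:
  Job 1: processing = 5, completes at 5
  Job 2: processing = 6, completes at 11
  Job 3: processing = 6, completes at 17
  Job 4: processing = 9, completes at 26
  Job 5: processing = 20, completes at 46
Sum of completion times = 105
Average completion time = 105/5 = 21.0

21.0


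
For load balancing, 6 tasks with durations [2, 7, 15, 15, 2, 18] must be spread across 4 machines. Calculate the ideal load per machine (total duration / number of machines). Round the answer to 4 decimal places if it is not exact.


Total processing time = 2 + 7 + 15 + 15 + 2 + 18 = 59
Number of machines = 4
Ideal balanced load = 59 / 4 = 14.75

14.75


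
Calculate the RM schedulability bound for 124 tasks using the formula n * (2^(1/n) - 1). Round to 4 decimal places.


Compute 2^(1/124) = 1.0056055492
Subtract 1: 1.0056055492 - 1 = 0.0056055492
Multiply by n: 124 * 0.0056055492 = 0.6950881008
Round to 4 dp: 0.6951

0.6951


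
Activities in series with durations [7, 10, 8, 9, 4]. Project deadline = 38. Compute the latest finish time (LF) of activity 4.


LF(activity 4) = deadline - sum of successor durations
Successors: activities 5 through 5 with durations [4]
Sum of successor durations = 4
LF = 38 - 4 = 34

34


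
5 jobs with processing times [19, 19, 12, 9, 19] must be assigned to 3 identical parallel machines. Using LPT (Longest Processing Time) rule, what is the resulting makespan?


Sort jobs in decreasing order (LPT): [19, 19, 19, 12, 9]
Assign each job to the least loaded machine:
  Machine 1: jobs [19, 12], load = 31
  Machine 2: jobs [19, 9], load = 28
  Machine 3: jobs [19], load = 19
Makespan = max load = 31

31


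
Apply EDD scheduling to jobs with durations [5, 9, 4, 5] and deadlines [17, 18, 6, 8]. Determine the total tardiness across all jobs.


Sort by due date (EDD order): [(4, 6), (5, 8), (5, 17), (9, 18)]
Compute completion times and tardiness:
  Job 1: p=4, d=6, C=4, tardiness=max(0,4-6)=0
  Job 2: p=5, d=8, C=9, tardiness=max(0,9-8)=1
  Job 3: p=5, d=17, C=14, tardiness=max(0,14-17)=0
  Job 4: p=9, d=18, C=23, tardiness=max(0,23-18)=5
Total tardiness = 6

6


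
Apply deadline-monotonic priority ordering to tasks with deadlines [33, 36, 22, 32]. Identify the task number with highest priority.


Sort tasks by relative deadline (ascending):
  Task 3: deadline = 22
  Task 4: deadline = 32
  Task 1: deadline = 33
  Task 2: deadline = 36
Priority order (highest first): [3, 4, 1, 2]
Highest priority task = 3

3


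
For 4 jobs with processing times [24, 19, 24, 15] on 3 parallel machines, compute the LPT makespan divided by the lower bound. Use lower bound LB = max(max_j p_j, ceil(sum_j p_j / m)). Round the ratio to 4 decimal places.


LPT order: [24, 24, 19, 15]
Machine loads after assignment: [24, 24, 34]
LPT makespan = 34
Lower bound = max(max_job, ceil(total/3)) = max(24, 28) = 28
Ratio = 34 / 28 = 1.2143

1.2143


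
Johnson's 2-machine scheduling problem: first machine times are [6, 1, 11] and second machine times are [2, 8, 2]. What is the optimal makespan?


Apply Johnson's rule:
  Group 1 (a <= b): [(2, 1, 8)]
  Group 2 (a > b): [(1, 6, 2), (3, 11, 2)]
Optimal job order: [2, 1, 3]
Schedule:
  Job 2: M1 done at 1, M2 done at 9
  Job 1: M1 done at 7, M2 done at 11
  Job 3: M1 done at 18, M2 done at 20
Makespan = 20

20


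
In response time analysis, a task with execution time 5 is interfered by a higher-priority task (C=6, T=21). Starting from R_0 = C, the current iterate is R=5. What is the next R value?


R_next = C + ceil(R_prev / T_hp) * C_hp
ceil(5 / 21) = ceil(0.2381) = 1
Interference = 1 * 6 = 6
R_next = 5 + 6 = 11

11


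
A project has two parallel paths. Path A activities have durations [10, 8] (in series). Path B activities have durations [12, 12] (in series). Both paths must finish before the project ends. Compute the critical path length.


Path A total = 10 + 8 = 18
Path B total = 12 + 12 = 24
Critical path = longest path = max(18, 24) = 24

24


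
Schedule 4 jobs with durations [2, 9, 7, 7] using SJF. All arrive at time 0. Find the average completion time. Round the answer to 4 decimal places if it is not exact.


SJF order (ascending): [2, 7, 7, 9]
Completion times:
  Job 1: burst=2, C=2
  Job 2: burst=7, C=9
  Job 3: burst=7, C=16
  Job 4: burst=9, C=25
Average completion = 52/4 = 13.0

13.0


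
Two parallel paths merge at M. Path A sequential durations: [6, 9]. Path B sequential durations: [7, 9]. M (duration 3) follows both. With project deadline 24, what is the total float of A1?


Forward pass: ES(A1) = sum of predecessors on chain A = 0
EF = ES + duration = 0 + 6 = 6
Backward pass: LF(M) = deadline = 24; LS(M) = 24 - 3 = 21
LF(A1) = LS(M) - sum(successors on chain A) = 21 - 9 = 12
LS = LF - duration = 12 - 6 = 6
Total float = LS - ES = 6 - 0 = 6

6


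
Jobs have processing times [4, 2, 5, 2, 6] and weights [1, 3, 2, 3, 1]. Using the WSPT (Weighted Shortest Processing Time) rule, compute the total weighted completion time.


Compute p/w ratios and sort ascending (WSPT): [(2, 3), (2, 3), (5, 2), (4, 1), (6, 1)]
Compute weighted completion times:
  Job (p=2,w=3): C=2, w*C=3*2=6
  Job (p=2,w=3): C=4, w*C=3*4=12
  Job (p=5,w=2): C=9, w*C=2*9=18
  Job (p=4,w=1): C=13, w*C=1*13=13
  Job (p=6,w=1): C=19, w*C=1*19=19
Total weighted completion time = 68

68


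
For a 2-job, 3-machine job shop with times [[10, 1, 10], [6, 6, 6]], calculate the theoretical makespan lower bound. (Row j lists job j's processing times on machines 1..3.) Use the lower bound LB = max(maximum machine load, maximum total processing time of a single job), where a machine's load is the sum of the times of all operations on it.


Machine loads:
  Machine 1: 10 + 6 = 16
  Machine 2: 1 + 6 = 7
  Machine 3: 10 + 6 = 16
Max machine load = 16
Job totals:
  Job 1: 21
  Job 2: 18
Max job total = 21
Lower bound = max(16, 21) = 21

21


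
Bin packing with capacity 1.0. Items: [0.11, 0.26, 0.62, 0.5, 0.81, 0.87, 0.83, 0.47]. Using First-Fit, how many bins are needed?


Place items sequentially using First-Fit:
  Item 0.11 -> new Bin 1
  Item 0.26 -> Bin 1 (now 0.37)
  Item 0.62 -> Bin 1 (now 0.99)
  Item 0.5 -> new Bin 2
  Item 0.81 -> new Bin 3
  Item 0.87 -> new Bin 4
  Item 0.83 -> new Bin 5
  Item 0.47 -> Bin 2 (now 0.97)
Total bins used = 5

5


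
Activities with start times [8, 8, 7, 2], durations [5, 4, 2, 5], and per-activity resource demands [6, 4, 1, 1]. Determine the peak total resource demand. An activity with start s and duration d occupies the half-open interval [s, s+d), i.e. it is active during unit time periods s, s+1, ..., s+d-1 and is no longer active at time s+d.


Each activity i is active on [start_i, start_i + duration_i).
Compute total resource usage per time slot:
  t=0: active resources = [], total = 0
  t=1: active resources = [], total = 0
  t=2: active resources = [1], total = 1
  t=3: active resources = [1], total = 1
  t=4: active resources = [1], total = 1
  t=5: active resources = [1], total = 1
  t=6: active resources = [1], total = 1
  t=7: active resources = [1], total = 1
  t=8: active resources = [6, 4, 1], total = 11
  t=9: active resources = [6, 4], total = 10
  t=10: active resources = [6, 4], total = 10
  t=11: active resources = [6, 4], total = 10
  t=12: active resources = [6], total = 6
Peak resource demand = 11

11


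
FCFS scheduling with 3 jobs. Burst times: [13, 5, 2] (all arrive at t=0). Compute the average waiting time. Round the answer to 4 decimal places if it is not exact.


FCFS order (as given): [13, 5, 2]
Waiting times:
  Job 1: wait = 0
  Job 2: wait = 13
  Job 3: wait = 18
Sum of waiting times = 31
Average waiting time = 31/3 = 10.3333

10.3333


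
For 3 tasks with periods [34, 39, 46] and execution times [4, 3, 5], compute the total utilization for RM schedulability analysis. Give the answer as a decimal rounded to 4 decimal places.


Compute individual utilizations (exact fractions):
  Task 1: C/T = 4/34 = 2/17 (approx. 0.1176)
  Task 2: C/T = 3/39 = 1/13 (approx. 0.0769)
  Task 3: C/T = 5/46 (approx. 0.1087)
Total utilization U = 2/17 + 1/13 + 5/46 = 3083/10166
Rounded to 4 decimal places: U = 0.3033
RM (Liu & Layland) bound for 3 tasks = 0.779763; compare with U = 3083/10166 (approx. 0.303266)
U <= bound, so schedulable by RM sufficient condition.

0.3033


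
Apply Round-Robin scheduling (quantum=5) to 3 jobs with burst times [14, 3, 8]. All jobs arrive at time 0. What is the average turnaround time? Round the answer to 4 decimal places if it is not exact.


Time quantum = 5
Execution trace:
  J1 runs 5 units, time = 5
  J2 runs 3 units, time = 8
  J3 runs 5 units, time = 13
  J1 runs 5 units, time = 18
  J3 runs 3 units, time = 21
  J1 runs 4 units, time = 25
Finish times: [25, 8, 21]
Average turnaround = 54/3 = 18.0

18.0


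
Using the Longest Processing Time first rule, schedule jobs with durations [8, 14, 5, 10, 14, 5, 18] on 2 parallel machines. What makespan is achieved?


Sort jobs in decreasing order (LPT): [18, 14, 14, 10, 8, 5, 5]
Assign each job to the least loaded machine:
  Machine 1: jobs [18, 10, 8], load = 36
  Machine 2: jobs [14, 14, 5, 5], load = 38
Makespan = max load = 38

38


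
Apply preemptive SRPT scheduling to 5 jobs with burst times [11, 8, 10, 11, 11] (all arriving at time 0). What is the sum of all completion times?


Since all jobs arrive at t=0, SRPT equals SPT ordering.
SPT order: [8, 10, 11, 11, 11]
Completion times:
  Job 1: p=8, C=8
  Job 2: p=10, C=18
  Job 3: p=11, C=29
  Job 4: p=11, C=40
  Job 5: p=11, C=51
Total completion time = 8 + 18 + 29 + 40 + 51 = 146

146


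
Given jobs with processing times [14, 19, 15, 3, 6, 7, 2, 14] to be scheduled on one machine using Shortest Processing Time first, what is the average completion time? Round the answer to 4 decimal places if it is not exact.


Sort jobs by processing time (SPT order): [2, 3, 6, 7, 14, 14, 15, 19]
Compute completion times sequentially:
  Job 1: processing = 2, completes at 2
  Job 2: processing = 3, completes at 5
  Job 3: processing = 6, completes at 11
  Job 4: processing = 7, completes at 18
  Job 5: processing = 14, completes at 32
  Job 6: processing = 14, completes at 46
  Job 7: processing = 15, completes at 61
  Job 8: processing = 19, completes at 80
Sum of completion times = 255
Average completion time = 255/8 = 31.875

31.875


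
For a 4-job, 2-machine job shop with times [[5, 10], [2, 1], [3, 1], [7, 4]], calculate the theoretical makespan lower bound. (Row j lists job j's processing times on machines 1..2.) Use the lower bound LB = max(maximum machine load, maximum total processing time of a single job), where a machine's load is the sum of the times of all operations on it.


Machine loads:
  Machine 1: 5 + 2 + 3 + 7 = 17
  Machine 2: 10 + 1 + 1 + 4 = 16
Max machine load = 17
Job totals:
  Job 1: 15
  Job 2: 3
  Job 3: 4
  Job 4: 11
Max job total = 15
Lower bound = max(17, 15) = 17

17


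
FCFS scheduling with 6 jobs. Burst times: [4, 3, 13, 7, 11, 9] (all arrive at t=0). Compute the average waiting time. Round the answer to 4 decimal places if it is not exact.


FCFS order (as given): [4, 3, 13, 7, 11, 9]
Waiting times:
  Job 1: wait = 0
  Job 2: wait = 4
  Job 3: wait = 7
  Job 4: wait = 20
  Job 5: wait = 27
  Job 6: wait = 38
Sum of waiting times = 96
Average waiting time = 96/6 = 16.0

16.0


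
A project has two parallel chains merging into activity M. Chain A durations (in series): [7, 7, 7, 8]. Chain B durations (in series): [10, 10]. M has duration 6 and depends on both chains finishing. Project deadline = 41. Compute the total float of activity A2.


Forward pass: ES(A2) = sum of predecessors on chain A = 7
EF = ES + duration = 7 + 7 = 14
Backward pass: LF(M) = deadline = 41; LS(M) = 41 - 6 = 35
LF(A2) = LS(M) - sum(successors on chain A) = 35 - 15 = 20
LS = LF - duration = 20 - 7 = 13
Total float = LS - ES = 13 - 7 = 6

6


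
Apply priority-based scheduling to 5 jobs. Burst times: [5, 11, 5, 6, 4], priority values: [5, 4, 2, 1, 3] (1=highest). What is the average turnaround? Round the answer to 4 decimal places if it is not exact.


Sort by priority (ascending = highest first):
Order: [(1, 6), (2, 5), (3, 4), (4, 11), (5, 5)]
Completion times:
  Priority 1, burst=6, C=6
  Priority 2, burst=5, C=11
  Priority 3, burst=4, C=15
  Priority 4, burst=11, C=26
  Priority 5, burst=5, C=31
Average turnaround = 89/5 = 17.8

17.8


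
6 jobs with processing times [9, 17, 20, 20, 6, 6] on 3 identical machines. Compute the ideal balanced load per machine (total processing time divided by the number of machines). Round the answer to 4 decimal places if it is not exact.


Total processing time = 9 + 17 + 20 + 20 + 6 + 6 = 78
Number of machines = 3
Ideal balanced load = 78 / 3 = 26.0

26.0


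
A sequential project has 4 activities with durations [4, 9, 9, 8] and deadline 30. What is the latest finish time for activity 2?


LF(activity 2) = deadline - sum of successor durations
Successors: activities 3 through 4 with durations [9, 8]
Sum of successor durations = 17
LF = 30 - 17 = 13

13


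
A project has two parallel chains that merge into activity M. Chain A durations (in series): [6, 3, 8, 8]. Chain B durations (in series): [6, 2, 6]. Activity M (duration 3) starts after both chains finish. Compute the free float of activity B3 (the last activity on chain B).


ES(B3) = sum of predecessors on chain B = 8
EF(B3) = ES + duration = 8 + 6 = 14
Successor of B3 is M. ES(M) = max(sum(A), sum(B)) = max(25, 14) = 25
Free float = ES(successor) - EF(current) = 25 - 14 = 11

11


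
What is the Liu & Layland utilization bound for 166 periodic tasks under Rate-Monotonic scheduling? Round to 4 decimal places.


Compute 2^(1/166) = 1.0041843153
Subtract 1: 1.0041843153 - 1 = 0.0041843153
Multiply by n: 166 * 0.0041843153 = 0.6945963398
Round to 4 dp: 0.6946

0.6946


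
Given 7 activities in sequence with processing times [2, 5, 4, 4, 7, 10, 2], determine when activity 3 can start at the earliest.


Activity 3 starts after activities 1 through 2 complete.
Predecessor durations: [2, 5]
ES = 2 + 5 = 7

7


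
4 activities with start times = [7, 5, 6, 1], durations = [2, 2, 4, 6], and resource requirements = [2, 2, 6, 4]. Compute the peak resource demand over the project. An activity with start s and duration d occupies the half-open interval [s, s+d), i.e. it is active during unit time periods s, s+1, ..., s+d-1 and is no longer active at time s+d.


Each activity i is active on [start_i, start_i + duration_i).
Compute total resource usage per time slot:
  t=0: active resources = [], total = 0
  t=1: active resources = [4], total = 4
  t=2: active resources = [4], total = 4
  t=3: active resources = [4], total = 4
  t=4: active resources = [4], total = 4
  t=5: active resources = [2, 4], total = 6
  t=6: active resources = [2, 6, 4], total = 12
  t=7: active resources = [2, 6], total = 8
  t=8: active resources = [2, 6], total = 8
  t=9: active resources = [6], total = 6
Peak resource demand = 12

12


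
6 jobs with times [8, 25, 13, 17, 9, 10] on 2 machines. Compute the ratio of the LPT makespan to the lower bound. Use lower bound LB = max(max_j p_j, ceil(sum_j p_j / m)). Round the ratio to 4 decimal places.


LPT order: [25, 17, 13, 10, 9, 8]
Machine loads after assignment: [43, 39]
LPT makespan = 43
Lower bound = max(max_job, ceil(total/2)) = max(25, 41) = 41
Ratio = 43 / 41 = 1.0488

1.0488


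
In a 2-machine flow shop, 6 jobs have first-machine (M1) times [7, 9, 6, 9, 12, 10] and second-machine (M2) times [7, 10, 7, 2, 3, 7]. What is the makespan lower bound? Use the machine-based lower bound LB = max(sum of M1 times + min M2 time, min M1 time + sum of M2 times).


LB1 = sum(M1 times) + min(M2 times) = 53 + 2 = 55
LB2 = min(M1 times) + sum(M2 times) = 6 + 36 = 42
Lower bound = max(LB1, LB2) = max(55, 42) = 55

55


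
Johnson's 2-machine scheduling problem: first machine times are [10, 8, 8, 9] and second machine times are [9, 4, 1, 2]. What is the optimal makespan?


Apply Johnson's rule:
  Group 1 (a <= b): []
  Group 2 (a > b): [(1, 10, 9), (2, 8, 4), (4, 9, 2), (3, 8, 1)]
Optimal job order: [1, 2, 4, 3]
Schedule:
  Job 1: M1 done at 10, M2 done at 19
  Job 2: M1 done at 18, M2 done at 23
  Job 4: M1 done at 27, M2 done at 29
  Job 3: M1 done at 35, M2 done at 36
Makespan = 36

36


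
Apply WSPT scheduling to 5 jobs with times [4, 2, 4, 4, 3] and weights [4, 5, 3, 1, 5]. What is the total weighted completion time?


Compute p/w ratios and sort ascending (WSPT): [(2, 5), (3, 5), (4, 4), (4, 3), (4, 1)]
Compute weighted completion times:
  Job (p=2,w=5): C=2, w*C=5*2=10
  Job (p=3,w=5): C=5, w*C=5*5=25
  Job (p=4,w=4): C=9, w*C=4*9=36
  Job (p=4,w=3): C=13, w*C=3*13=39
  Job (p=4,w=1): C=17, w*C=1*17=17
Total weighted completion time = 127

127


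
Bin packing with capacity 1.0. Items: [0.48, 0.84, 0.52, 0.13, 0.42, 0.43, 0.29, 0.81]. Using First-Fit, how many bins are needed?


Place items sequentially using First-Fit:
  Item 0.48 -> new Bin 1
  Item 0.84 -> new Bin 2
  Item 0.52 -> Bin 1 (now 1.0)
  Item 0.13 -> Bin 2 (now 0.97)
  Item 0.42 -> new Bin 3
  Item 0.43 -> Bin 3 (now 0.85)
  Item 0.29 -> new Bin 4
  Item 0.81 -> new Bin 5
Total bins used = 5

5


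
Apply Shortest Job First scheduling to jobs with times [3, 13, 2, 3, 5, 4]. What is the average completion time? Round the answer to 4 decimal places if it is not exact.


SJF order (ascending): [2, 3, 3, 4, 5, 13]
Completion times:
  Job 1: burst=2, C=2
  Job 2: burst=3, C=5
  Job 3: burst=3, C=8
  Job 4: burst=4, C=12
  Job 5: burst=5, C=17
  Job 6: burst=13, C=30
Average completion = 74/6 = 12.3333

12.3333


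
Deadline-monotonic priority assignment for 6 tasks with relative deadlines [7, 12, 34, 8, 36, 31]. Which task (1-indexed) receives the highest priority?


Sort tasks by relative deadline (ascending):
  Task 1: deadline = 7
  Task 4: deadline = 8
  Task 2: deadline = 12
  Task 6: deadline = 31
  Task 3: deadline = 34
  Task 5: deadline = 36
Priority order (highest first): [1, 4, 2, 6, 3, 5]
Highest priority task = 1

1


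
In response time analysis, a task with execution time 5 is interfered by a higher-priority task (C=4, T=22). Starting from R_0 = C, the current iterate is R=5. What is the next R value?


R_next = C + ceil(R_prev / T_hp) * C_hp
ceil(5 / 22) = ceil(0.2273) = 1
Interference = 1 * 4 = 4
R_next = 5 + 4 = 9

9


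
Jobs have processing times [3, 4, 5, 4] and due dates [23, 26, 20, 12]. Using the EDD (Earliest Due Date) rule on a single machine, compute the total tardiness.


Sort by due date (EDD order): [(4, 12), (5, 20), (3, 23), (4, 26)]
Compute completion times and tardiness:
  Job 1: p=4, d=12, C=4, tardiness=max(0,4-12)=0
  Job 2: p=5, d=20, C=9, tardiness=max(0,9-20)=0
  Job 3: p=3, d=23, C=12, tardiness=max(0,12-23)=0
  Job 4: p=4, d=26, C=16, tardiness=max(0,16-26)=0
Total tardiness = 0

0


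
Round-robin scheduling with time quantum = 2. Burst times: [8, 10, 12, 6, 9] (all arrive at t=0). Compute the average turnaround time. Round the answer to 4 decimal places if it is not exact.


Time quantum = 2
Execution trace:
  J1 runs 2 units, time = 2
  J2 runs 2 units, time = 4
  J3 runs 2 units, time = 6
  J4 runs 2 units, time = 8
  J5 runs 2 units, time = 10
  J1 runs 2 units, time = 12
  J2 runs 2 units, time = 14
  J3 runs 2 units, time = 16
  J4 runs 2 units, time = 18
  J5 runs 2 units, time = 20
  J1 runs 2 units, time = 22
  J2 runs 2 units, time = 24
  J3 runs 2 units, time = 26
  J4 runs 2 units, time = 28
  J5 runs 2 units, time = 30
  J1 runs 2 units, time = 32
  J2 runs 2 units, time = 34
  J3 runs 2 units, time = 36
  J5 runs 2 units, time = 38
  J2 runs 2 units, time = 40
  J3 runs 2 units, time = 42
  J5 runs 1 units, time = 43
  J3 runs 2 units, time = 45
Finish times: [32, 40, 45, 28, 43]
Average turnaround = 188/5 = 37.6

37.6


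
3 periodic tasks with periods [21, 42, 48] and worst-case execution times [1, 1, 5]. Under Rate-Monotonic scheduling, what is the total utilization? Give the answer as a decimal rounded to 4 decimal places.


Compute individual utilizations (exact fractions):
  Task 1: C/T = 1/21 (approx. 0.0476)
  Task 2: C/T = 1/42 (approx. 0.0238)
  Task 3: C/T = 5/48 (approx. 0.1042)
Total utilization U = 1/21 + 1/42 + 5/48 = 59/336
Rounded to 4 decimal places: U = 0.1756
RM (Liu & Layland) bound for 3 tasks = 0.779763; compare with U = 59/336 (approx. 0.175595)
U <= bound, so schedulable by RM sufficient condition.

0.1756


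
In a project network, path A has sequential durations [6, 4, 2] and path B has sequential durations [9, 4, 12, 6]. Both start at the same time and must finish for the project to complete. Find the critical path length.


Path A total = 6 + 4 + 2 = 12
Path B total = 9 + 4 + 12 + 6 = 31
Critical path = longest path = max(12, 31) = 31

31


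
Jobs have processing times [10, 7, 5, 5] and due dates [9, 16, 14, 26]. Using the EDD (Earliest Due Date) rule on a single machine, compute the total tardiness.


Sort by due date (EDD order): [(10, 9), (5, 14), (7, 16), (5, 26)]
Compute completion times and tardiness:
  Job 1: p=10, d=9, C=10, tardiness=max(0,10-9)=1
  Job 2: p=5, d=14, C=15, tardiness=max(0,15-14)=1
  Job 3: p=7, d=16, C=22, tardiness=max(0,22-16)=6
  Job 4: p=5, d=26, C=27, tardiness=max(0,27-26)=1
Total tardiness = 9

9


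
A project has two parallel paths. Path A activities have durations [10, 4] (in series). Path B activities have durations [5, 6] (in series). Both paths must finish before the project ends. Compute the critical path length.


Path A total = 10 + 4 = 14
Path B total = 5 + 6 = 11
Critical path = longest path = max(14, 11) = 14

14


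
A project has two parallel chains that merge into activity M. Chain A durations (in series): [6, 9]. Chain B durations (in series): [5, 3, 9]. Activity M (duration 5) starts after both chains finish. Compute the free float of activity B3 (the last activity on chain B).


ES(B3) = sum of predecessors on chain B = 8
EF(B3) = ES + duration = 8 + 9 = 17
Successor of B3 is M. ES(M) = max(sum(A), sum(B)) = max(15, 17) = 17
Free float = ES(successor) - EF(current) = 17 - 17 = 0

0


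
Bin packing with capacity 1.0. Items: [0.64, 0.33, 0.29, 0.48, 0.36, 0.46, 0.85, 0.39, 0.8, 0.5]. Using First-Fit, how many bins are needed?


Place items sequentially using First-Fit:
  Item 0.64 -> new Bin 1
  Item 0.33 -> Bin 1 (now 0.97)
  Item 0.29 -> new Bin 2
  Item 0.48 -> Bin 2 (now 0.77)
  Item 0.36 -> new Bin 3
  Item 0.46 -> Bin 3 (now 0.82)
  Item 0.85 -> new Bin 4
  Item 0.39 -> new Bin 5
  Item 0.8 -> new Bin 6
  Item 0.5 -> Bin 5 (now 0.89)
Total bins used = 6

6


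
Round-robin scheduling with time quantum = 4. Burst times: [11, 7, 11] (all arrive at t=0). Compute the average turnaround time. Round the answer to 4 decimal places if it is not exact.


Time quantum = 4
Execution trace:
  J1 runs 4 units, time = 4
  J2 runs 4 units, time = 8
  J3 runs 4 units, time = 12
  J1 runs 4 units, time = 16
  J2 runs 3 units, time = 19
  J3 runs 4 units, time = 23
  J1 runs 3 units, time = 26
  J3 runs 3 units, time = 29
Finish times: [26, 19, 29]
Average turnaround = 74/3 = 24.6667

24.6667


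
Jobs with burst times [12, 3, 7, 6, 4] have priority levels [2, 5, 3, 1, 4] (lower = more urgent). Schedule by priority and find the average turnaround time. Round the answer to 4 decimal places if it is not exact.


Sort by priority (ascending = highest first):
Order: [(1, 6), (2, 12), (3, 7), (4, 4), (5, 3)]
Completion times:
  Priority 1, burst=6, C=6
  Priority 2, burst=12, C=18
  Priority 3, burst=7, C=25
  Priority 4, burst=4, C=29
  Priority 5, burst=3, C=32
Average turnaround = 110/5 = 22.0

22.0


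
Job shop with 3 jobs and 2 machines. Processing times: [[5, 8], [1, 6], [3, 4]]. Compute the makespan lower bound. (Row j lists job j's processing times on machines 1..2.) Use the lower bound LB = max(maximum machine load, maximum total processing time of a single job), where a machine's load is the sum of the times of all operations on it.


Machine loads:
  Machine 1: 5 + 1 + 3 = 9
  Machine 2: 8 + 6 + 4 = 18
Max machine load = 18
Job totals:
  Job 1: 13
  Job 2: 7
  Job 3: 7
Max job total = 13
Lower bound = max(18, 13) = 18

18


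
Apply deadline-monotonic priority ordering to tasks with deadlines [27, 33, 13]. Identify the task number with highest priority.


Sort tasks by relative deadline (ascending):
  Task 3: deadline = 13
  Task 1: deadline = 27
  Task 2: deadline = 33
Priority order (highest first): [3, 1, 2]
Highest priority task = 3

3


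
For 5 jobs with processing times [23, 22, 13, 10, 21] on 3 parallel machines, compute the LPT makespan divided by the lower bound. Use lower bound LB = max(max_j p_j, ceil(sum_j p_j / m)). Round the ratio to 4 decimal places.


LPT order: [23, 22, 21, 13, 10]
Machine loads after assignment: [23, 32, 34]
LPT makespan = 34
Lower bound = max(max_job, ceil(total/3)) = max(23, 30) = 30
Ratio = 34 / 30 = 1.1333

1.1333


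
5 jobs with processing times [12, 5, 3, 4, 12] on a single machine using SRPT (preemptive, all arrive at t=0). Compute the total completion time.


Since all jobs arrive at t=0, SRPT equals SPT ordering.
SPT order: [3, 4, 5, 12, 12]
Completion times:
  Job 1: p=3, C=3
  Job 2: p=4, C=7
  Job 3: p=5, C=12
  Job 4: p=12, C=24
  Job 5: p=12, C=36
Total completion time = 3 + 7 + 12 + 24 + 36 = 82

82


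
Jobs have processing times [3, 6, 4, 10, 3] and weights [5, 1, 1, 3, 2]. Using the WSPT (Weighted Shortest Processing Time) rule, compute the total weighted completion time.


Compute p/w ratios and sort ascending (WSPT): [(3, 5), (3, 2), (10, 3), (4, 1), (6, 1)]
Compute weighted completion times:
  Job (p=3,w=5): C=3, w*C=5*3=15
  Job (p=3,w=2): C=6, w*C=2*6=12
  Job (p=10,w=3): C=16, w*C=3*16=48
  Job (p=4,w=1): C=20, w*C=1*20=20
  Job (p=6,w=1): C=26, w*C=1*26=26
Total weighted completion time = 121

121


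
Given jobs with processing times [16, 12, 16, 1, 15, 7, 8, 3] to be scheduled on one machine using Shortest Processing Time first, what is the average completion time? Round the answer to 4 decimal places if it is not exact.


Sort jobs by processing time (SPT order): [1, 3, 7, 8, 12, 15, 16, 16]
Compute completion times sequentially:
  Job 1: processing = 1, completes at 1
  Job 2: processing = 3, completes at 4
  Job 3: processing = 7, completes at 11
  Job 4: processing = 8, completes at 19
  Job 5: processing = 12, completes at 31
  Job 6: processing = 15, completes at 46
  Job 7: processing = 16, completes at 62
  Job 8: processing = 16, completes at 78
Sum of completion times = 252
Average completion time = 252/8 = 31.5

31.5


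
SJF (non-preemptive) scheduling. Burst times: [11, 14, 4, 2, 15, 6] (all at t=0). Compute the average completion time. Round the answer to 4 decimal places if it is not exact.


SJF order (ascending): [2, 4, 6, 11, 14, 15]
Completion times:
  Job 1: burst=2, C=2
  Job 2: burst=4, C=6
  Job 3: burst=6, C=12
  Job 4: burst=11, C=23
  Job 5: burst=14, C=37
  Job 6: burst=15, C=52
Average completion = 132/6 = 22.0

22.0


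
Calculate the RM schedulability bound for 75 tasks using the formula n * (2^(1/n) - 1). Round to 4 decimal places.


Compute 2^(1/75) = 1.0092848012
Subtract 1: 1.0092848012 - 1 = 0.0092848012
Multiply by n: 75 * 0.0092848012 = 0.6963600900
Round to 4 dp: 0.6964

0.6964
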